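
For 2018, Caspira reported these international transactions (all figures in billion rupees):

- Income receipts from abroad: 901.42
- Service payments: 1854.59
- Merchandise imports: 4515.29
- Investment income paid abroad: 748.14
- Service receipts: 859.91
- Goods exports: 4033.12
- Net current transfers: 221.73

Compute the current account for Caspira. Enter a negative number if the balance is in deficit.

-1101.84

Goods balance = 4033.12 - 4515.29 = -482.17
Services balance = 859.91 - 1854.59 = -994.68
Trade balance (goods + services) = -482.17 + (-994.68) = -1476.85
Net primary income = 901.42 - 748.14 = 153.28
Net secondary income = 221.73
Current account = -1476.85 + 153.28 + 221.73 = -1101.84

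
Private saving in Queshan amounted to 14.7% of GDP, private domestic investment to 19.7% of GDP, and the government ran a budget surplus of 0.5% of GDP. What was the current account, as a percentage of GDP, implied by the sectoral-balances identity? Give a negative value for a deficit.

-4.5

By the sectoral-balances identity, CA = (S_private - I) + (T - G).
Private balance = 14.7 - 19.7 = -5.0
Government balance (T - G) = 0.5
CA = -5.0 + 0.5 = -4.5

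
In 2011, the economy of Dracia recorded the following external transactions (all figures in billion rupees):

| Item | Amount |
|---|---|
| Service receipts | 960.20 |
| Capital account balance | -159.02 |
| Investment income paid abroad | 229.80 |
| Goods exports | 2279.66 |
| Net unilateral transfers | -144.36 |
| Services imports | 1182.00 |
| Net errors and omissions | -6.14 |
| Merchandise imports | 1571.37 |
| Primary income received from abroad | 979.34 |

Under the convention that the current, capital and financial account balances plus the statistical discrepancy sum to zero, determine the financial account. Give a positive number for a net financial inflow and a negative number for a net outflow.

Goods balance = 2279.66 - 1571.37 = 708.29
Services balance = 960.20 - 1182.00 = -221.80
Trade balance (goods + services) = 708.29 + (-221.80) = 486.49
Net primary income = 979.34 - 229.80 = 749.54
Net secondary income = -144.36
Current account = 486.49 + 749.54 + (-144.36) = 1091.67
Financial account = -(1091.67 + (-159.02) + (-6.14)) = -926.51

-926.51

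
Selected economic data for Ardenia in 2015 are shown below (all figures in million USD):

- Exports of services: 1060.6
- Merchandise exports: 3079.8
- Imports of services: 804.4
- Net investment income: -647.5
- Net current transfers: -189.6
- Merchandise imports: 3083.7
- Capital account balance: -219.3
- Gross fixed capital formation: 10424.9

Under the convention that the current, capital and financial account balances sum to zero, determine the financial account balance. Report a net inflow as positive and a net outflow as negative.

804.1

Goods balance = 3079.8 - 3083.7 = -3.9
Services balance = 1060.6 - 804.4 = 256.2
Trade balance (goods + services) = -3.9 + 256.2 = 252.3
Net primary income = -647.5
Net secondary income = -189.6
Current account = 252.3 + (-647.5) + (-189.6) = -584.8
Financial account = -(-584.8 + (-219.3)) = 804.1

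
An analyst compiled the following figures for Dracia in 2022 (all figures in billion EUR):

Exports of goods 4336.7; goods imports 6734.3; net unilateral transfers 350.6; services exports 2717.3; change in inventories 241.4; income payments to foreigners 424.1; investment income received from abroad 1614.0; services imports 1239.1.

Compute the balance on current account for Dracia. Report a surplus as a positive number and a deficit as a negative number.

Goods balance = 4336.7 - 6734.3 = -2397.6
Services balance = 2717.3 - 1239.1 = 1478.2
Trade balance (goods + services) = -2397.6 + 1478.2 = -919.4
Net primary income = 1614.0 - 424.1 = 1189.9
Net secondary income = 350.6
Current account = -919.4 + 1189.9 + 350.6 = 621.1

621.1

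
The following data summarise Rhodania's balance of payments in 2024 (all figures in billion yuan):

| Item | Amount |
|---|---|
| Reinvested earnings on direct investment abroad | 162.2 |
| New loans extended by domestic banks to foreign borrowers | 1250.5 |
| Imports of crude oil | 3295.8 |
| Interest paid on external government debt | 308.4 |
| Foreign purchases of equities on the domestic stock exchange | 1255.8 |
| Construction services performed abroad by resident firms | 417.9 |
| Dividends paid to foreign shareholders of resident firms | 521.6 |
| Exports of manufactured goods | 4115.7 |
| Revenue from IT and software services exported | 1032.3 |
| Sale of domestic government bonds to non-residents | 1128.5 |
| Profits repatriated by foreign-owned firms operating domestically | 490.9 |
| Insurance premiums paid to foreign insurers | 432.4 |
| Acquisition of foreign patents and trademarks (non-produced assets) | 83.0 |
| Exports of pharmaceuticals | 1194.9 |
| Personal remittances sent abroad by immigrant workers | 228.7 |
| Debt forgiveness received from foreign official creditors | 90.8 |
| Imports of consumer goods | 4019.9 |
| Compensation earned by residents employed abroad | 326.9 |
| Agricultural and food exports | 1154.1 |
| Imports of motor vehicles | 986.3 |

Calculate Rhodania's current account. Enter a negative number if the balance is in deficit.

Goods: 1194.9 - 3295.8 - 986.3 - 4019.9 + 4115.7 + 1154.1 = -1837.3
Services: 1032.3 + 417.9 - 432.4 = 1017.8
Primary income: -490.9 - 308.4 + 326.9 + 162.2 - 521.6 = -831.8
Secondary income: -228.7
Current account = (-1837.3) + 1017.8 + (-831.8) + (-228.7) = -1880.0
(Excluded from the current account — financial account: new loans extended by domestic banks to foreign borrowers 1250.5, foreign purchases of equities on the domestic stock exchange 1255.8, sale of domestic government bonds to non-residents 1128.5; capital account: acquisition of foreign patents and trademarks (non-produced assets) 83.0, debt forgiveness received from foreign official creditors 90.8.)

-1880.0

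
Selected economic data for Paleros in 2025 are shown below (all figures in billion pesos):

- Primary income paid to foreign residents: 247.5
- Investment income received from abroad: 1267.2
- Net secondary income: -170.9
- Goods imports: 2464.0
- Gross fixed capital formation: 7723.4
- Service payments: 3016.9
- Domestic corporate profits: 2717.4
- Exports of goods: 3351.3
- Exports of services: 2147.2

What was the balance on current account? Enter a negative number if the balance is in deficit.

Goods balance = 3351.3 - 2464.0 = 887.3
Services balance = 2147.2 - 3016.9 = -869.7
Trade balance (goods + services) = 887.3 + (-869.7) = 17.6
Net primary income = 1267.2 - 247.5 = 1019.7
Net secondary income = -170.9
Current account = 17.6 + 1019.7 + (-170.9) = 866.4

866.4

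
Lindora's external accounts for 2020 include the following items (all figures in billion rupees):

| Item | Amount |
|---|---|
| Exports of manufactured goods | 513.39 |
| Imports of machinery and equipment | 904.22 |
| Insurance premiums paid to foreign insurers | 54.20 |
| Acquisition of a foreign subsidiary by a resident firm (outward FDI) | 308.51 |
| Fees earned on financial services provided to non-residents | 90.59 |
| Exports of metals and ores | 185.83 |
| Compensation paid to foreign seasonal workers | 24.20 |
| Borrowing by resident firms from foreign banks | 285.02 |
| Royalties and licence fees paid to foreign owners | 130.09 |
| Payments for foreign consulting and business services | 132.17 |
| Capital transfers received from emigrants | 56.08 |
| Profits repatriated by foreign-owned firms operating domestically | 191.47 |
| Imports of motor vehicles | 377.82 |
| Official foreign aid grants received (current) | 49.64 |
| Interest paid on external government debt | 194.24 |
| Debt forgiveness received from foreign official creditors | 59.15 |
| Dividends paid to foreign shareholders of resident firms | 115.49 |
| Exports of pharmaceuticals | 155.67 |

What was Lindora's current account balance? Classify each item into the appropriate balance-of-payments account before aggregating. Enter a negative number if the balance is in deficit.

-1128.78

Goods: 155.67 + 185.83 - 904.22 + 513.39 - 377.82 = -427.15
Services: -130.09 + 90.59 - 54.20 - 132.17 = -225.87
Primary income: -24.20 - 194.24 - 191.47 - 115.49 = -525.40
Secondary income: 49.64
Current account = (-427.15) + (-225.87) + (-525.40) + 49.64 = -1128.78
(Excluded from the current account — financial account: acquisition of a foreign subsidiary by a resident firm (outward FDI) 308.51, borrowing by resident firms from foreign banks 285.02; capital account: capital transfers received from emigrants 56.08, debt forgiveness received from foreign official creditors 59.15.)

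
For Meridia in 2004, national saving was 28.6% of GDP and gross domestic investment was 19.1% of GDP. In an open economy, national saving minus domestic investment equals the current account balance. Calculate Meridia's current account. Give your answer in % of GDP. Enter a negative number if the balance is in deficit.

9.5

S - I = CA (net lending to the rest of the world).
CA = S - I = 28.6 - 19.1 = 9.5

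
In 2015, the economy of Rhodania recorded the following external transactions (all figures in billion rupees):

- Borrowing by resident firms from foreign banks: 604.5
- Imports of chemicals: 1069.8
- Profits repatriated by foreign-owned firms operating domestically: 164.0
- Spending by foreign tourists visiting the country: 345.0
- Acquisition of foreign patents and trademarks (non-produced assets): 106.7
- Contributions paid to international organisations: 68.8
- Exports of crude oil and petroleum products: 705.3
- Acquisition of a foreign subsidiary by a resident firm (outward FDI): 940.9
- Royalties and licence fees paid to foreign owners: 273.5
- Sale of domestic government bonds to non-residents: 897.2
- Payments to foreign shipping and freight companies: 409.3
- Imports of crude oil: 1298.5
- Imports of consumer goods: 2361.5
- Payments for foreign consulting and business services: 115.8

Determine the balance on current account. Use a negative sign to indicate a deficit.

-4710.9

Goods: -1298.5 - 2361.5 - 1069.8 + 705.3 = -4024.5
Services: -115.8 - 409.3 + 345.0 - 273.5 = -453.6
Primary income: -164.0
Secondary income: -68.8
Current account = (-4024.5) + (-453.6) + (-164.0) + (-68.8) = -4710.9
(Excluded from the current account — financial account: borrowing by resident firms from foreign banks 604.5, acquisition of a foreign subsidiary by a resident firm (outward FDI) 940.9, sale of domestic government bonds to non-residents 897.2; capital account: acquisition of foreign patents and trademarks (non-produced assets) 106.7.)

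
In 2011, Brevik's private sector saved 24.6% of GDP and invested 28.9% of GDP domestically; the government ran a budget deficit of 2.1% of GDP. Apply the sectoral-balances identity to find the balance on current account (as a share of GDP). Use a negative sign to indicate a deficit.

-6.4

By the sectoral-balances identity, CA = (S_private - I) + (T - G).
Private balance = 24.6 - 28.9 = -4.3
Government balance (T - G) = -2.1
CA = -4.3 + (-2.1) = -6.4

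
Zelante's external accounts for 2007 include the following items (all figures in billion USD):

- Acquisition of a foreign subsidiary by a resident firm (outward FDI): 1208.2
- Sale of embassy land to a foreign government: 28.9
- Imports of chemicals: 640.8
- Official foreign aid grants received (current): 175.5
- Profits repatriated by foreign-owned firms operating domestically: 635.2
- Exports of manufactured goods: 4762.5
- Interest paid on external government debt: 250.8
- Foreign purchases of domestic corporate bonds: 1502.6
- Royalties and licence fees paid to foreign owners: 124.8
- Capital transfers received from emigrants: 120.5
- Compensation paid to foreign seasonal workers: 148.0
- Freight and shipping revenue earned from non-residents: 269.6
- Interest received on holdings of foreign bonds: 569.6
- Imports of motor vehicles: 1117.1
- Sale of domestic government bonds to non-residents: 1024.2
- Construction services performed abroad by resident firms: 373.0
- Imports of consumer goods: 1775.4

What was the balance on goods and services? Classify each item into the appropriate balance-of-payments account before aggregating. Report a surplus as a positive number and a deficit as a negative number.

Goods: -640.8 - 1775.4 + 4762.5 - 1117.1 = 1229.2
Services: 373.0 - 124.8 + 269.6 = 517.8
Trade balance = 1229.2 + 517.8 = 1747.0
(Excluded from the trade balance — financial account: acquisition of a foreign subsidiary by a resident firm (outward FDI) 1208.2, foreign purchases of domestic corporate bonds 1502.6, sale of domestic government bonds to non-residents 1024.2; capital account: sale of embassy land to a foreign government 28.9, capital transfers received from emigrants 120.5; secondary income: official foreign aid grants received (current) 175.5; primary income: profits repatriated by foreign-owned firms operating domestically 635.2, interest paid on external government debt 250.8, compensation paid to foreign seasonal workers 148.0, interest received on holdings of foreign bonds 569.6.)

1747.0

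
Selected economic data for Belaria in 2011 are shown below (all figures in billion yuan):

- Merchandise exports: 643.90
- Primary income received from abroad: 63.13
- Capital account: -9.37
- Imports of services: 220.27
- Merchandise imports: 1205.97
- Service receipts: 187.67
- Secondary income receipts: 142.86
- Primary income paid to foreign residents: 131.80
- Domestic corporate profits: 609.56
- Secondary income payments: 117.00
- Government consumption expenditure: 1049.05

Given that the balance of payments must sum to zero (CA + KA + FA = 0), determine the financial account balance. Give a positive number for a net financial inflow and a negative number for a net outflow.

646.85

Goods balance = 643.90 - 1205.97 = -562.07
Services balance = 187.67 - 220.27 = -32.60
Trade balance (goods + services) = -562.07 + (-32.60) = -594.67
Net primary income = 63.13 - 131.80 = -68.67
Net secondary income = 142.86 - 117.00 = 25.86
Current account = -594.67 + (-68.67) + 25.86 = -637.48
Financial account = -(-637.48 + (-9.37)) = 646.85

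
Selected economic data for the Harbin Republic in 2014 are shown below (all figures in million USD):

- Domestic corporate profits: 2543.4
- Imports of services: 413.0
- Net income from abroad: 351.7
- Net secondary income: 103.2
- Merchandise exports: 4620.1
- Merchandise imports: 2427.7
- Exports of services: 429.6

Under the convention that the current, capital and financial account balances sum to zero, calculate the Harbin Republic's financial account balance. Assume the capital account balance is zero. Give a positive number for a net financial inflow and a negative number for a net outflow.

Goods balance = 4620.1 - 2427.7 = 2192.4
Services balance = 429.6 - 413.0 = 16.6
Trade balance (goods + services) = 2192.4 + 16.6 = 2209.0
Net primary income = 351.7
Net secondary income = 103.2
Current account = 2209.0 + 351.7 + 103.2 = 2663.9
Financial account = -(2663.9) = -2663.9

-2663.9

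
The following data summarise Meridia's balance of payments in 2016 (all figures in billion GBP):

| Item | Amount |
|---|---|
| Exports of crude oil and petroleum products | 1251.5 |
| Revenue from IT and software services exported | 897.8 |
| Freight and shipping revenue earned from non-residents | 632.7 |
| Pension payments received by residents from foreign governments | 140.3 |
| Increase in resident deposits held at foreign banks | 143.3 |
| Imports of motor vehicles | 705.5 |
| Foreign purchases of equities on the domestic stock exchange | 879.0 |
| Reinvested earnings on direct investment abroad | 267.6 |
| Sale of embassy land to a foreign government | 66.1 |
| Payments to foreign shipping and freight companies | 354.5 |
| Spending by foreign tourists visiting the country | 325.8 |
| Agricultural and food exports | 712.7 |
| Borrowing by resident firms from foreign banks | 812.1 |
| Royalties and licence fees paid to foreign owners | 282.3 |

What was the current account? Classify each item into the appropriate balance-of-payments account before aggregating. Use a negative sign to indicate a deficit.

2886.1

Goods: -705.5 + 1251.5 + 712.7 = 1258.7
Services: 897.8 + 632.7 + 325.8 - 354.5 - 282.3 = 1219.5
Primary income: 267.6
Secondary income: 140.3
Current account = 1258.7 + 1219.5 + 267.6 + 140.3 = 2886.1
(Excluded from the current account — financial account: increase in resident deposits held at foreign banks 143.3, foreign purchases of equities on the domestic stock exchange 879.0, borrowing by resident firms from foreign banks 812.1; capital account: sale of embassy land to a foreign government 66.1.)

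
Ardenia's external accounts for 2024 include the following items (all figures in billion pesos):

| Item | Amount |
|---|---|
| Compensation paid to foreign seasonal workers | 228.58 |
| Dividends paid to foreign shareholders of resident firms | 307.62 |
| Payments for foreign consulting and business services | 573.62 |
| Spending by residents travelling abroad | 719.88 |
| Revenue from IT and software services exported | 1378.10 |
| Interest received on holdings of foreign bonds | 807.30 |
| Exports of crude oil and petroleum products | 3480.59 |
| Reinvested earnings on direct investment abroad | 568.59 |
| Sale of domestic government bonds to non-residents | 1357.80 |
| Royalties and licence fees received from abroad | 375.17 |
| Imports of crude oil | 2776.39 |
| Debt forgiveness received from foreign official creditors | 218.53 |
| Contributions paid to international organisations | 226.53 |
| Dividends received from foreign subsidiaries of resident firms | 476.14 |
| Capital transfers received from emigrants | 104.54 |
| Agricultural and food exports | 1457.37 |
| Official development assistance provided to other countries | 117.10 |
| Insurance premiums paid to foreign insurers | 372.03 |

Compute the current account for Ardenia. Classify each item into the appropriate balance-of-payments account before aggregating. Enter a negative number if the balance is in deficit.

3221.51

Goods: -2776.39 + 1457.37 + 3480.59 = 2161.57
Services: -719.88 + 1378.10 - 573.62 + 375.17 - 372.03 = 87.74
Primary income: 476.14 - 307.62 + 807.30 - 228.58 + 568.59 = 1315.83
Secondary income: -117.10 - 226.53 = -343.63
Current account = 2161.57 + 87.74 + 1315.83 + (-343.63) = 3221.51
(Excluded from the current account — financial account: sale of domestic government bonds to non-residents 1357.80; capital account: debt forgiveness received from foreign official creditors 218.53, capital transfers received from emigrants 104.54.)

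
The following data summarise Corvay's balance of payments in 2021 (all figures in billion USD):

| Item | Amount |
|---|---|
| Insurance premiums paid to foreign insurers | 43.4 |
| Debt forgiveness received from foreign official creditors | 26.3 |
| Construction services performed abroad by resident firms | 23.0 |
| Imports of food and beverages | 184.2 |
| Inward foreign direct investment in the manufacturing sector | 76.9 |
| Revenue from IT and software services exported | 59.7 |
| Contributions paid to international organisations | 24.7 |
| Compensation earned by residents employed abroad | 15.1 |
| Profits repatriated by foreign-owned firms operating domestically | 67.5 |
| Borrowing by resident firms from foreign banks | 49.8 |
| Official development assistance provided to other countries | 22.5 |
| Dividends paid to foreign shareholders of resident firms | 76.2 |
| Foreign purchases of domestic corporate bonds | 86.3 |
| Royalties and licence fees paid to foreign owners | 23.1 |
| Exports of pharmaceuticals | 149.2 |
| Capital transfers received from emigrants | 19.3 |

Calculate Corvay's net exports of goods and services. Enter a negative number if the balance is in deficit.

Goods: -184.2 + 149.2 = -35.0
Services: 59.7 - 43.4 + 23.0 - 23.1 = 16.2
Trade balance = -35.0 + 16.2 = -18.8
(Excluded from the trade balance — capital account: debt forgiveness received from foreign official creditors 26.3, capital transfers received from emigrants 19.3; financial account: inward foreign direct investment in the manufacturing sector 76.9, borrowing by resident firms from foreign banks 49.8, foreign purchases of domestic corporate bonds 86.3; secondary income: contributions paid to international organisations 24.7, official development assistance provided to other countries 22.5; primary income: compensation earned by residents employed abroad 15.1, profits repatriated by foreign-owned firms operating domestically 67.5, dividends paid to foreign shareholders of resident firms 76.2.)

-18.8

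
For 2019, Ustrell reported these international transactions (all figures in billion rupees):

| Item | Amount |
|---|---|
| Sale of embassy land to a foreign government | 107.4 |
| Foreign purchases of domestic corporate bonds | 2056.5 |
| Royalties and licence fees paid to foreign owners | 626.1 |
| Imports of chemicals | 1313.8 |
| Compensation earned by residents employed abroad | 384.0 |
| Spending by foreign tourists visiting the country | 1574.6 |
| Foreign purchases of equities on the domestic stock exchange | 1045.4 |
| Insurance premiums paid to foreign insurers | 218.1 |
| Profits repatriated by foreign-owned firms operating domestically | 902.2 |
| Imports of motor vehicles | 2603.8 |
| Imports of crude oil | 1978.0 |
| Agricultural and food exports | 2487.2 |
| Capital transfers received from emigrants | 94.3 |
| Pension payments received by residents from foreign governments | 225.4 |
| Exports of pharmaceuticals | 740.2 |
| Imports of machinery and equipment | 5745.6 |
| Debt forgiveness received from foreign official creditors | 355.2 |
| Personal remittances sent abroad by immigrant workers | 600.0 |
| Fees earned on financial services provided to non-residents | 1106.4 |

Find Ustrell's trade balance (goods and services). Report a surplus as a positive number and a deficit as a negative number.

Goods: -1978.0 + 740.2 + 2487.2 - 2603.8 - 1313.8 - 5745.6 = -8413.8
Services: -626.1 + 1106.4 + 1574.6 - 218.1 = 1836.8
Trade balance = -8413.8 + 1836.8 = -6577.0
(Excluded from the trade balance — capital account: sale of embassy land to a foreign government 107.4, capital transfers received from emigrants 94.3, debt forgiveness received from foreign official creditors 355.2; financial account: foreign purchases of domestic corporate bonds 2056.5, foreign purchases of equities on the domestic stock exchange 1045.4; primary income: compensation earned by residents employed abroad 384.0, profits repatriated by foreign-owned firms operating domestically 902.2; secondary income: pension payments received by residents from foreign governments 225.4, personal remittances sent abroad by immigrant workers 600.0.)

-6577.0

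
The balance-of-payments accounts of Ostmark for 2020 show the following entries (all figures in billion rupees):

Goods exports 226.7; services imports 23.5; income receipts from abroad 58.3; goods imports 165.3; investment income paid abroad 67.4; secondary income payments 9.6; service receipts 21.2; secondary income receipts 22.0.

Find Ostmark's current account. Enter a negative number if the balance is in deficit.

Goods balance = 226.7 - 165.3 = 61.4
Services balance = 21.2 - 23.5 = -2.3
Trade balance (goods + services) = 61.4 + (-2.3) = 59.1
Net primary income = 58.3 - 67.4 = -9.1
Net secondary income = 22.0 - 9.6 = 12.4
Current account = 59.1 + (-9.1) + 12.4 = 62.4

62.4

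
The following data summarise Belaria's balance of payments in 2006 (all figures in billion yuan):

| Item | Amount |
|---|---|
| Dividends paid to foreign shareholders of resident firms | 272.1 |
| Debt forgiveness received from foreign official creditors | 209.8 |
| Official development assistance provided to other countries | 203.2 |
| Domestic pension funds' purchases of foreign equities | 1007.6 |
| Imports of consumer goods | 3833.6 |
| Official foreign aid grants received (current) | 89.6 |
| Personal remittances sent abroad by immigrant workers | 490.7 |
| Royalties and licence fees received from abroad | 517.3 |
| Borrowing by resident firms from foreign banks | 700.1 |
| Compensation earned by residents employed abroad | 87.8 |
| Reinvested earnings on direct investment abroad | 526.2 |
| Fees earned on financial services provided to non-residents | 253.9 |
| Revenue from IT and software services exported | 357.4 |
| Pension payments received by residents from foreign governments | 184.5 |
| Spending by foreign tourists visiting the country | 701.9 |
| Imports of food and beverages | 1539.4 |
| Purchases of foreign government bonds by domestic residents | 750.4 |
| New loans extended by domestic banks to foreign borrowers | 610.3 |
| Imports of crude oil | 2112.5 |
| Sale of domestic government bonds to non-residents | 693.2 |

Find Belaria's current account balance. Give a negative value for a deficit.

-5732.9

Goods: -1539.4 - 2112.5 - 3833.6 = -7485.5
Services: 701.9 + 357.4 + 253.9 + 517.3 = 1830.5
Primary income: 526.2 - 272.1 + 87.8 = 341.9
Secondary income: -203.2 + 89.6 + 184.5 - 490.7 = -419.8
Current account = (-7485.5) + 1830.5 + 341.9 + (-419.8) = -5732.9
(Excluded from the current account — capital account: debt forgiveness received from foreign official creditors 209.8; financial account: domestic pension funds' purchases of foreign equities 1007.6, borrowing by resident firms from foreign banks 700.1, purchases of foreign government bonds by domestic residents 750.4, new loans extended by domestic banks to foreign borrowers 610.3, sale of domestic government bonds to non-residents 693.2.)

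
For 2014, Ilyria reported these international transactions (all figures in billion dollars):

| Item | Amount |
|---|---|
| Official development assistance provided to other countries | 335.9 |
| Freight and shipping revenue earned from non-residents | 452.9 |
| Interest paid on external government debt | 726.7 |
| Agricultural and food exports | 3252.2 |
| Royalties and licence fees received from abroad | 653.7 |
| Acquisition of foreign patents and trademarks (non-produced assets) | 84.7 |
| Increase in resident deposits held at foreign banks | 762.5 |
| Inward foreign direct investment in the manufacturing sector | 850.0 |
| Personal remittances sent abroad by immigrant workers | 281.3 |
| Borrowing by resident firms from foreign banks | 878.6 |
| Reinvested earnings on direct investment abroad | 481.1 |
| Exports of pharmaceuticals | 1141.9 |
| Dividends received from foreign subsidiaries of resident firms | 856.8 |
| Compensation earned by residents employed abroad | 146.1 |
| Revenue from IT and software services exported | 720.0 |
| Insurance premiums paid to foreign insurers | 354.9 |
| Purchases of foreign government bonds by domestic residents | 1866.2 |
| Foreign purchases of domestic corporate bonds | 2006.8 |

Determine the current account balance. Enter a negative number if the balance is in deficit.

6005.9

Goods: 3252.2 + 1141.9 = 4394.1
Services: 720.0 + 653.7 - 354.9 + 452.9 = 1471.7
Primary income: -726.7 + 481.1 + 146.1 + 856.8 = 757.3
Secondary income: -281.3 - 335.9 = -617.2
Current account = 4394.1 + 1471.7 + 757.3 + (-617.2) = 6005.9
(Excluded from the current account — capital account: acquisition of foreign patents and trademarks (non-produced assets) 84.7; financial account: increase in resident deposits held at foreign banks 762.5, inward foreign direct investment in the manufacturing sector 850.0, borrowing by resident firms from foreign banks 878.6, purchases of foreign government bonds by domestic residents 1866.2, foreign purchases of domestic corporate bonds 2006.8.)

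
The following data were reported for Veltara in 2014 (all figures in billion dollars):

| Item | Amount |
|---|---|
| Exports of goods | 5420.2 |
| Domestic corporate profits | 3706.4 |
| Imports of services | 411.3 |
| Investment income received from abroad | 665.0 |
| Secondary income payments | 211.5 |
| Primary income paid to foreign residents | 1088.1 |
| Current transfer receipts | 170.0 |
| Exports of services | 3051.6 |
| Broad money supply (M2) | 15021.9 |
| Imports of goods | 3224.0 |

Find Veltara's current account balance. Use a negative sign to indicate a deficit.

4371.9

Goods balance = 5420.2 - 3224.0 = 2196.2
Services balance = 3051.6 - 411.3 = 2640.3
Trade balance (goods + services) = 2196.2 + 2640.3 = 4836.5
Net primary income = 665.0 - 1088.1 = -423.1
Net secondary income = 170.0 - 211.5 = -41.5
Current account = 4836.5 + (-423.1) + (-41.5) = 4371.9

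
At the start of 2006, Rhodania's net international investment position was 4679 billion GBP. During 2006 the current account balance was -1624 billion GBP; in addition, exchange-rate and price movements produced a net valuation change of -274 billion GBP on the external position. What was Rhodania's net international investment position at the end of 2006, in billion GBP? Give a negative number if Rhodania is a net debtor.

2781

Change in NIIP = current account + net valuation change = -1624 + (-274) = -1898
End-of-year NIIP = 4679 + (-1898) = 2781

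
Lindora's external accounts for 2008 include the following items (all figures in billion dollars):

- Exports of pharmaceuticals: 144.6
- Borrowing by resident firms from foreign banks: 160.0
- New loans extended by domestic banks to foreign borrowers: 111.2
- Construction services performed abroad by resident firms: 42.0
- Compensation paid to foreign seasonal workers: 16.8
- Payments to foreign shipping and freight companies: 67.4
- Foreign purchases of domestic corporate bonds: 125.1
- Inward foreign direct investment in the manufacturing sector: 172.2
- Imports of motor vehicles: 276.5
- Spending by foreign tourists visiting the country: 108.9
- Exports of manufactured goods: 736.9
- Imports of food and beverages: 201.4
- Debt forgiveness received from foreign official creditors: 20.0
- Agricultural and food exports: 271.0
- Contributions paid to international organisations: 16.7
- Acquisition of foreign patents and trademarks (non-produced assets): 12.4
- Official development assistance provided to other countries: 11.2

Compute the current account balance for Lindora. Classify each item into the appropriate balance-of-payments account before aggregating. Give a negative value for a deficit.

713.4

Goods: -276.5 + 736.9 - 201.4 + 271.0 + 144.6 = 674.6
Services: -67.4 + 108.9 + 42.0 = 83.5
Primary income: -16.8
Secondary income: -16.7 - 11.2 = -27.9
Current account = 674.6 + 83.5 + (-16.8) + (-27.9) = 713.4
(Excluded from the current account — financial account: borrowing by resident firms from foreign banks 160.0, new loans extended by domestic banks to foreign borrowers 111.2, foreign purchases of domestic corporate bonds 125.1, inward foreign direct investment in the manufacturing sector 172.2; capital account: debt forgiveness received from foreign official creditors 20.0, acquisition of foreign patents and trademarks (non-produced assets) 12.4.)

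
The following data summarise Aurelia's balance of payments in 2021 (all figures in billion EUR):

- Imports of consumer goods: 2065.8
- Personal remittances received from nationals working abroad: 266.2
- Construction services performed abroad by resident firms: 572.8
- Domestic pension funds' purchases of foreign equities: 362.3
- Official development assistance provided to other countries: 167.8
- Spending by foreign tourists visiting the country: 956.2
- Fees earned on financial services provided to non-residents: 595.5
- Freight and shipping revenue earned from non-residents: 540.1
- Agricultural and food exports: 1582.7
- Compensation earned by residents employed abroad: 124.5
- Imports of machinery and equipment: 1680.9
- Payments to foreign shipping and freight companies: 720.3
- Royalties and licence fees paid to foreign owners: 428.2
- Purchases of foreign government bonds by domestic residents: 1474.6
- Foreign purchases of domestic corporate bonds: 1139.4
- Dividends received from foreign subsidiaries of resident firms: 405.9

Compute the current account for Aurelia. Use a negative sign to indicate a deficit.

-19.1

Goods: -2065.8 + 1582.7 - 1680.9 = -2164.0
Services: 540.1 + 595.5 - 428.2 + 572.8 + 956.2 - 720.3 = 1516.1
Primary income: 124.5 + 405.9 = 530.4
Secondary income: 266.2 - 167.8 = 98.4
Current account = (-2164.0) + 1516.1 + 530.4 + 98.4 = -19.1
(Excluded from the current account — financial account: domestic pension funds' purchases of foreign equities 362.3, purchases of foreign government bonds by domestic residents 1474.6, foreign purchases of domestic corporate bonds 1139.4.)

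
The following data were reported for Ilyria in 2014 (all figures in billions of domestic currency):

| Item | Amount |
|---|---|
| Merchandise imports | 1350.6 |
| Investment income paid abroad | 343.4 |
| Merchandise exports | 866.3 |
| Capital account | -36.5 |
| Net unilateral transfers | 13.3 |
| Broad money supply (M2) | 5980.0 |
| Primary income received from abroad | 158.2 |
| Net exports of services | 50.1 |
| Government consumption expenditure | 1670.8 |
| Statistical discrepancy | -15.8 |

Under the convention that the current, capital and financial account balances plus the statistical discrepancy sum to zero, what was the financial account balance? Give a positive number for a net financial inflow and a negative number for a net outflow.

Goods balance = 866.3 - 1350.6 = -484.3
Services balance = 50.1
Trade balance (goods + services) = -484.3 + 50.1 = -434.2
Net primary income = 158.2 - 343.4 = -185.2
Net secondary income = 13.3
Current account = -434.2 + (-185.2) + 13.3 = -606.1
Financial account = -(-606.1 + (-36.5) + (-15.8)) = 658.4

658.4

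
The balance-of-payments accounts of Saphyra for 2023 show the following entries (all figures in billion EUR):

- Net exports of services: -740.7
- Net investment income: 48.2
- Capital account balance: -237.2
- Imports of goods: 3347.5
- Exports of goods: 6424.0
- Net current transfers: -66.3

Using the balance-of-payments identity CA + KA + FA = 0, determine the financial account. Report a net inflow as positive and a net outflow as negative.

-2080.5

Goods balance = 6424.0 - 3347.5 = 3076.5
Services balance = -740.7
Trade balance (goods + services) = 3076.5 + (-740.7) = 2335.8
Net primary income = 48.2
Net secondary income = -66.3
Current account = 2335.8 + 48.2 + (-66.3) = 2317.7
Financial account = -(2317.7 + (-237.2)) = -2080.5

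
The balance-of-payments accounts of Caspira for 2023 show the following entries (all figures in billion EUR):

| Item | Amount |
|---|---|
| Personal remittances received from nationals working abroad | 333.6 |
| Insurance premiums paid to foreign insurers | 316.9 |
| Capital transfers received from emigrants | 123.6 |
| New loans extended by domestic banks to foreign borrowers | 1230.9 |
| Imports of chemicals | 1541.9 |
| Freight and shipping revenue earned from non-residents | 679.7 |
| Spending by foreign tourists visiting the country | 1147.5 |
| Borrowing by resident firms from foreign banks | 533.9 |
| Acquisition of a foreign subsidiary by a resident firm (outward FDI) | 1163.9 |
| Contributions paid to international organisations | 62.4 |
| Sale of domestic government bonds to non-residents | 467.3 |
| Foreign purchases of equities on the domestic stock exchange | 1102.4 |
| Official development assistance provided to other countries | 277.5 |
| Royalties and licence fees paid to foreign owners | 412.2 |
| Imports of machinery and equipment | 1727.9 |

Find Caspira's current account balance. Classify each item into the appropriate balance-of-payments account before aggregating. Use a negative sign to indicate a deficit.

Goods: -1727.9 - 1541.9 = -3269.8
Services: 1147.5 + 679.7 - 316.9 - 412.2 = 1098.1
Secondary income: -62.4 - 277.5 + 333.6 = -6.3
Current account = (-3269.8) + 1098.1 + (-6.3) = -2178.0
(Excluded from the current account — capital account: capital transfers received from emigrants 123.6; financial account: new loans extended by domestic banks to foreign borrowers 1230.9, borrowing by resident firms from foreign banks 533.9, acquisition of a foreign subsidiary by a resident firm (outward FDI) 1163.9, sale of domestic government bonds to non-residents 467.3, foreign purchases of equities on the domestic stock exchange 1102.4.)

-2178.0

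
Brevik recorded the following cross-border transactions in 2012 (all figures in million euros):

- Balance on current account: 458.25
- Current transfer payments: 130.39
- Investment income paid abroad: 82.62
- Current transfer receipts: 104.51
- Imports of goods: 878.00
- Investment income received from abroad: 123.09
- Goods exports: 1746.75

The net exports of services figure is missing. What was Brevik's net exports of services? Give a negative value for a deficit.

-425.09

Current account = goods balance + services balance + net primary income + net secondary income
Sum of the known components = 883.34
Net exports of services = CA - (known components) = 458.25 - 883.34 = -425.09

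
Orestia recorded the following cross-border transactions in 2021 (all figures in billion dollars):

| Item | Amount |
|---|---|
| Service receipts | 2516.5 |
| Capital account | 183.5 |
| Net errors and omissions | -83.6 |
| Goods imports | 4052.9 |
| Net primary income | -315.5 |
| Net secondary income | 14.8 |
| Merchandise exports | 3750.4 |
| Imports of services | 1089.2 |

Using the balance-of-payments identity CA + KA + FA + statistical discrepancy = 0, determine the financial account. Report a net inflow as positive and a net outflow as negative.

Goods balance = 3750.4 - 4052.9 = -302.5
Services balance = 2516.5 - 1089.2 = 1427.3
Trade balance (goods + services) = -302.5 + 1427.3 = 1124.8
Net primary income = -315.5
Net secondary income = 14.8
Current account = 1124.8 + (-315.5) + 14.8 = 824.1
Financial account = -(824.1 + 183.5 + (-83.6)) = -924.0

-924.0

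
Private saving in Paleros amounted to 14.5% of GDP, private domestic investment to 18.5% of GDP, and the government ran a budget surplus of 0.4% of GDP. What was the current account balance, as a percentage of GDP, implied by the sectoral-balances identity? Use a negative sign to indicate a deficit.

-3.6

By the sectoral-balances identity, CA = (S_private - I) + (T - G).
Private balance = 14.5 - 18.5 = -4.0
Government balance (T - G) = 0.4
CA = -4.0 + 0.4 = -3.6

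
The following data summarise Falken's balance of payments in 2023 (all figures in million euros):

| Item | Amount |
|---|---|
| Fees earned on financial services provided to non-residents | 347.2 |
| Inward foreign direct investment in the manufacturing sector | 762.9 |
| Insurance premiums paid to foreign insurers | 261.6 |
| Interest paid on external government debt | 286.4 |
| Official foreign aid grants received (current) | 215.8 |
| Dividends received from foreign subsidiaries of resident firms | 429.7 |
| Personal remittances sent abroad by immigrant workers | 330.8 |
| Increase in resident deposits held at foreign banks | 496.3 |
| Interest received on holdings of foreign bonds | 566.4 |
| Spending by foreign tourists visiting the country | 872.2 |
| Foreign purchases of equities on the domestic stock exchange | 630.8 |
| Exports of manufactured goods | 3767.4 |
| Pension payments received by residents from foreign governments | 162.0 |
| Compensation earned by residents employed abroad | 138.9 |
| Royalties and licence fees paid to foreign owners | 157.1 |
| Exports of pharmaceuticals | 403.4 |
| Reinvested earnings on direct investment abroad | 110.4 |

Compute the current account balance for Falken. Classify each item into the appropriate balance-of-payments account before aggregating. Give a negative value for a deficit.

5977.5

Goods: 3767.4 + 403.4 = 4170.8
Services: 872.2 - 157.1 + 347.2 - 261.6 = 800.7
Primary income: 138.9 + 110.4 + 566.4 - 286.4 + 429.7 = 959.0
Secondary income: 215.8 + 162.0 - 330.8 = 47.0
Current account = 4170.8 + 800.7 + 959.0 + 47.0 = 5977.5
(Excluded from the current account — financial account: inward foreign direct investment in the manufacturing sector 762.9, increase in resident deposits held at foreign banks 496.3, foreign purchases of equities on the domestic stock exchange 630.8.)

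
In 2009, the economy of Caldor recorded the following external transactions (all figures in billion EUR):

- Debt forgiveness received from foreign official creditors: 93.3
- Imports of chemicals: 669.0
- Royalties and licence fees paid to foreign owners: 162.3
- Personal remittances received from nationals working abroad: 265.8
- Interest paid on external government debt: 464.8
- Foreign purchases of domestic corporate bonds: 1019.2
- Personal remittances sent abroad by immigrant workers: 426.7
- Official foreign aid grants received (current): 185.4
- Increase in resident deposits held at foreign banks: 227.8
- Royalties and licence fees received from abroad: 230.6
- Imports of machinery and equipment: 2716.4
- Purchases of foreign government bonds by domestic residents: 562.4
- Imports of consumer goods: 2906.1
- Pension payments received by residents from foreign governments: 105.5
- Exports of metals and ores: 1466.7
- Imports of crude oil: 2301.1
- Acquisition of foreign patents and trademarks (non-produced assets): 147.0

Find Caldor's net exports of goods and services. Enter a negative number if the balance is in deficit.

Goods: -2906.1 - 2716.4 - 2301.1 + 1466.7 - 669.0 = -7125.9
Services: -162.3 + 230.6 = 68.3
Trade balance = -7125.9 + 68.3 = -7057.6
(Excluded from the trade balance — capital account: debt forgiveness received from foreign official creditors 93.3, acquisition of foreign patents and trademarks (non-produced assets) 147.0; secondary income: personal remittances received from nationals working abroad 265.8, personal remittances sent abroad by immigrant workers 426.7, official foreign aid grants received (current) 185.4, pension payments received by residents from foreign governments 105.5; primary income: interest paid on external government debt 464.8; financial account: foreign purchases of domestic corporate bonds 1019.2, increase in resident deposits held at foreign banks 227.8, purchases of foreign government bonds by domestic residents 562.4.)

-7057.6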